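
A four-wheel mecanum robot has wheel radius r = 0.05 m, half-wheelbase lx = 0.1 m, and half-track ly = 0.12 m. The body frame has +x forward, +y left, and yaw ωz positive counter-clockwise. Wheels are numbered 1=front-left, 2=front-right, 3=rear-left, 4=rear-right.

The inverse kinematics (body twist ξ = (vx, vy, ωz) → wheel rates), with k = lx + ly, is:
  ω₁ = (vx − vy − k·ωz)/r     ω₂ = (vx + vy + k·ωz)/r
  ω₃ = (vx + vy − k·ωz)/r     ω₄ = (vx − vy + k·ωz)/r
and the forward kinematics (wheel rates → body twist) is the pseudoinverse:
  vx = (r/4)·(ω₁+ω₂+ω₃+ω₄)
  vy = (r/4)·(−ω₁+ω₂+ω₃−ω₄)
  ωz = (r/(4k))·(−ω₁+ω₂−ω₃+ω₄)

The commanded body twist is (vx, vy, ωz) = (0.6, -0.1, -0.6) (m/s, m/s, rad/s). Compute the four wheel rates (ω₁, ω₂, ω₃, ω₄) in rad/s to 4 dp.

(16.6400, 7.3600, 12.6400, 11.3600)

k = lx + ly = 0.1 + 0.12 = 0.2200;  k·ωz = 0.2200·-0.6 = -0.1320
ω₁ (FL) = (vx − vy − k·ωz)/r = 0.8320/0.05 = 16.6400
ω₂ (FR) = (vx + vy + k·ωz)/r = 0.3680/0.05 = 7.3600
ω₃ (RL) = (vx + vy − k·ωz)/r = 0.6320/0.05 = 12.6400
ω₄ (RR) = (vx − vy + k·ωz)/r = 0.5680/0.05 = 11.3600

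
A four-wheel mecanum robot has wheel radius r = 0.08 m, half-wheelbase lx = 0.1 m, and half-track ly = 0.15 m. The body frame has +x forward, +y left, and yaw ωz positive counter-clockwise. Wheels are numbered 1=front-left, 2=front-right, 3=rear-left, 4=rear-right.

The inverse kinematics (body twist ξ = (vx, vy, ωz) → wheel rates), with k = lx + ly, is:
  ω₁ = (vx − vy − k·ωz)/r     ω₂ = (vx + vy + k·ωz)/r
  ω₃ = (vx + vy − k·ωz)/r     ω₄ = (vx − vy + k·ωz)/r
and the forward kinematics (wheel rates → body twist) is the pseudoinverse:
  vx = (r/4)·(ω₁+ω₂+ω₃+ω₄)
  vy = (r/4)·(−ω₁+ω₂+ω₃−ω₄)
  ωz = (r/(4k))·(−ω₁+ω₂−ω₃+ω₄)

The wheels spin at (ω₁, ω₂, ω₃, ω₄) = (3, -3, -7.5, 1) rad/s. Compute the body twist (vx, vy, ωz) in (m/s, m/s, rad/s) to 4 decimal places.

k = lx + ly = 0.1 + 0.15 = 0.2500
ω₁+ω₂+ω₃+ω₄ = -6.5000  →  vx = (0.08/4)·-6.5000 = -0.1300
−ω₁+ω₂+ω₃−ω₄ = -14.5000  →  vy = (0.08/4)·-14.5000 = -0.2900
−ω₁+ω₂−ω₃+ω₄ = 2.5000  →  ωz = (0.08/1.0000)·2.5000 = 0.2000

(-0.1300, -0.2900, 0.2000)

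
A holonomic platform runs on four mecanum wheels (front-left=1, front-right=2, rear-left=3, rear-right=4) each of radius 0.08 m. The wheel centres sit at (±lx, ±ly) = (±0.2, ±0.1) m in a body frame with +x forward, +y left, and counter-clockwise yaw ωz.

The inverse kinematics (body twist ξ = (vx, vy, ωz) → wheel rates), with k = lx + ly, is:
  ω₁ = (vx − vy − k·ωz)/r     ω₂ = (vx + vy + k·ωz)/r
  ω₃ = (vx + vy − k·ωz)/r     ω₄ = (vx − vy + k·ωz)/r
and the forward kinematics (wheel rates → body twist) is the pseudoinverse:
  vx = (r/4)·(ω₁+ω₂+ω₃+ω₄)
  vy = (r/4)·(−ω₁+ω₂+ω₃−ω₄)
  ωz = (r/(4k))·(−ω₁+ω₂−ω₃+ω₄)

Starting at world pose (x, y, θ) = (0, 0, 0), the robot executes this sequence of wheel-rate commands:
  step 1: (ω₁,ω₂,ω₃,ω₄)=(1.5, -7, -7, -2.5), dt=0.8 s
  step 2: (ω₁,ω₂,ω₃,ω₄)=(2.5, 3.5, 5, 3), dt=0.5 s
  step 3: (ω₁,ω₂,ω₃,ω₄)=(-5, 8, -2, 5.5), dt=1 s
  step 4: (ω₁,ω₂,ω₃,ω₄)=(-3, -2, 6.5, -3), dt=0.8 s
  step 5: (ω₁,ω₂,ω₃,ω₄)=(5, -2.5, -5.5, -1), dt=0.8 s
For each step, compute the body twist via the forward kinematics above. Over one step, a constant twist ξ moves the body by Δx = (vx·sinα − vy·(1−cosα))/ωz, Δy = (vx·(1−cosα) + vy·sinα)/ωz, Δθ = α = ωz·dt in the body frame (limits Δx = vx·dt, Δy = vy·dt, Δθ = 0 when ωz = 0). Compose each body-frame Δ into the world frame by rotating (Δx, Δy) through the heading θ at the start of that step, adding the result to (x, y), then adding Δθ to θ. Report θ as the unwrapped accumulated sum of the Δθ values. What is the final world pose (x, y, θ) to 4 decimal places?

step 1: ξ=(vx,vy,ωz)=(-0.3000, -0.2600, -0.2667), dt=0.8 → body Δ=(-0.2603, -0.1809, -0.2133) → world pose (-0.2603, -0.1809, -0.2133)
step 2: ξ=(vx,vy,ωz)=(0.2800, 0.0600, -0.0667), dt=0.5 → body Δ=(0.1405, 0.0277, -0.0333) → world pose (-0.1171, -0.1836, -0.2467)
step 3: ξ=(vx,vy,ωz)=(0.1300, 0.1100, 1.3667), dt=1.0 → body Δ=(0.0290, 0.1547, 1.3667) → world pose (-0.0513, -0.0407, 1.1200)
step 4: ξ=(vx,vy,ωz)=(-0.0300, 0.2100, -0.5667), dt=0.8 → body Δ=(0.0142, 0.1677, -0.4533) → world pose (-0.1960, 0.0451, 0.6667)
step 5: ξ=(vx,vy,ωz)=(-0.0800, -0.2400, -0.2000), dt=0.8 → body Δ=(-0.0791, -0.1861, -0.1600) → world pose (-0.1430, -0.1500, 0.5067)

(-0.1430, -0.1500, 0.5067)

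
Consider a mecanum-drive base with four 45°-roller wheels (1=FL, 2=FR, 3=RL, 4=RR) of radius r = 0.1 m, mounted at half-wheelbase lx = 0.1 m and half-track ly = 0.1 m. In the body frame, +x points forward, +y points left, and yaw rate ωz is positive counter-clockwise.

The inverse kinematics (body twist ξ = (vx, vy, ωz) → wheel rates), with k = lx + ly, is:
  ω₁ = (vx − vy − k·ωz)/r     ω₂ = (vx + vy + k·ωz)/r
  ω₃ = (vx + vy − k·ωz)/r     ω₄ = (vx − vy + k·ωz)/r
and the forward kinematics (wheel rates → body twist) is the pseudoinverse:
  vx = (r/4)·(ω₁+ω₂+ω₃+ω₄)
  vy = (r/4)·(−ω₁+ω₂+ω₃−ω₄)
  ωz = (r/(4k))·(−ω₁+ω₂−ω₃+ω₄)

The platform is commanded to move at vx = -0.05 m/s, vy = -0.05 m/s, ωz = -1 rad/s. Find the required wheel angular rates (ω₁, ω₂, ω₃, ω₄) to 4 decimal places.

k = lx + ly = 0.1 + 0.1 = 0.2000;  k·ωz = 0.2000·-1 = -0.2000
ω₁ (FL) = (vx − vy − k·ωz)/r = 0.2000/0.1 = 2.0000
ω₂ (FR) = (vx + vy + k·ωz)/r = -0.3000/0.1 = -3.0000
ω₃ (RL) = (vx + vy − k·ωz)/r = 0.1000/0.1 = 1.0000
ω₄ (RR) = (vx − vy + k·ωz)/r = -0.2000/0.1 = -2.0000

(2.0000, -3.0000, 1.0000, -2.0000)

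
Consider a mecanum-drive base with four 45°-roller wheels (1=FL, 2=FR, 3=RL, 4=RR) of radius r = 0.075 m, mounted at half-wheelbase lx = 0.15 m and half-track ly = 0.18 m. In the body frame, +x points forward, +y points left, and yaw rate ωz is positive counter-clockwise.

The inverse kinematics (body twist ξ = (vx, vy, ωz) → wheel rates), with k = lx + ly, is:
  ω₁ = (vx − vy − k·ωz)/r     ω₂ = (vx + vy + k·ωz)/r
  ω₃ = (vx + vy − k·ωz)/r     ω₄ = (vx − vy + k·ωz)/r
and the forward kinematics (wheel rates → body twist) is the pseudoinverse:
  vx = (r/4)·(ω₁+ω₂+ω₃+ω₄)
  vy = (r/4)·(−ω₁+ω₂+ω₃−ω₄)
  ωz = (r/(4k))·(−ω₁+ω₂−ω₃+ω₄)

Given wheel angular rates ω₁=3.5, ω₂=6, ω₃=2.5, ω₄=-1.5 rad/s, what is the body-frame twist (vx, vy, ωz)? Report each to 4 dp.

k = lx + ly = 0.15 + 0.18 = 0.3300
ω₁+ω₂+ω₃+ω₄ = 10.5000  →  vx = (0.075/4)·10.5000 = 0.1969
−ω₁+ω₂+ω₃−ω₄ = 6.5000  →  vy = (0.075/4)·6.5000 = 0.1219
−ω₁+ω₂−ω₃+ω₄ = -1.5000  →  ωz = (0.075/1.3200)·-1.5000 = -0.0852

(0.1969, 0.1219, -0.0852)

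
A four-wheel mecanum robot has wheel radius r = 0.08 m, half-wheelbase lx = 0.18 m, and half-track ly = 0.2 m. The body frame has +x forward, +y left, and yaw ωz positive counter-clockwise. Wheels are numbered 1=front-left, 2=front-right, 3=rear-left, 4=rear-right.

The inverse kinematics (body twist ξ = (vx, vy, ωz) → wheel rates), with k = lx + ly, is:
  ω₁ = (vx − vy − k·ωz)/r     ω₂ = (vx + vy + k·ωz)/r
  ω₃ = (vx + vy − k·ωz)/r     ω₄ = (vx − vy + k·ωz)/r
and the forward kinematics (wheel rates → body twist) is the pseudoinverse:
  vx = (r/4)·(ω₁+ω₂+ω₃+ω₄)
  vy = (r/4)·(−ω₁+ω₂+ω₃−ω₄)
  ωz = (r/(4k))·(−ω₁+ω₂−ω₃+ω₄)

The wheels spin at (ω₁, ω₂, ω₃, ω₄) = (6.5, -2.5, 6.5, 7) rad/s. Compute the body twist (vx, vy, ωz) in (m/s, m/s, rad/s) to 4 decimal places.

k = lx + ly = 0.18 + 0.2 = 0.3800
ω₁+ω₂+ω₃+ω₄ = 17.5000  →  vx = (0.08/4)·17.5000 = 0.3500
−ω₁+ω₂+ω₃−ω₄ = -9.5000  →  vy = (0.08/4)·-9.5000 = -0.1900
−ω₁+ω₂−ω₃+ω₄ = -8.5000  →  ωz = (0.08/1.5200)·-8.5000 = -0.4474

(0.3500, -0.1900, -0.4474)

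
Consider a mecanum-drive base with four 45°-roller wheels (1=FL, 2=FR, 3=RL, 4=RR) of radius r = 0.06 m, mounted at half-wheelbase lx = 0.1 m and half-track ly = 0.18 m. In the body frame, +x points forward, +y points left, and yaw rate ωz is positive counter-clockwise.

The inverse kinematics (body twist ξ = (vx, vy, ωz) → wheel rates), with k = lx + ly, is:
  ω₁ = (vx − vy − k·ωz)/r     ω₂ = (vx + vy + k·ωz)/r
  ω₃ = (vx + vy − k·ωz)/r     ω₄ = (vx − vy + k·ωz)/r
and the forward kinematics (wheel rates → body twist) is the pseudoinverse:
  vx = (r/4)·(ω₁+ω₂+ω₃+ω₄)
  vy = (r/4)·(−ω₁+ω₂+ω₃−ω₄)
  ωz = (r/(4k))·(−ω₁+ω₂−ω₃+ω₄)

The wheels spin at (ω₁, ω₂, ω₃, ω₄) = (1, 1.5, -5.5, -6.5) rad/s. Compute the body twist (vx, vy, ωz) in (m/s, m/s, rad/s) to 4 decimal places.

k = lx + ly = 0.1 + 0.18 = 0.2800
ω₁+ω₂+ω₃+ω₄ = -9.5000  →  vx = (0.06/4)·-9.5000 = -0.1425
−ω₁+ω₂+ω₃−ω₄ = 1.5000  →  vy = (0.06/4)·1.5000 = 0.0225
−ω₁+ω₂−ω₃+ω₄ = -0.5000  →  ωz = (0.06/1.1200)·-0.5000 = -0.0268

(-0.1425, 0.0225, -0.0268)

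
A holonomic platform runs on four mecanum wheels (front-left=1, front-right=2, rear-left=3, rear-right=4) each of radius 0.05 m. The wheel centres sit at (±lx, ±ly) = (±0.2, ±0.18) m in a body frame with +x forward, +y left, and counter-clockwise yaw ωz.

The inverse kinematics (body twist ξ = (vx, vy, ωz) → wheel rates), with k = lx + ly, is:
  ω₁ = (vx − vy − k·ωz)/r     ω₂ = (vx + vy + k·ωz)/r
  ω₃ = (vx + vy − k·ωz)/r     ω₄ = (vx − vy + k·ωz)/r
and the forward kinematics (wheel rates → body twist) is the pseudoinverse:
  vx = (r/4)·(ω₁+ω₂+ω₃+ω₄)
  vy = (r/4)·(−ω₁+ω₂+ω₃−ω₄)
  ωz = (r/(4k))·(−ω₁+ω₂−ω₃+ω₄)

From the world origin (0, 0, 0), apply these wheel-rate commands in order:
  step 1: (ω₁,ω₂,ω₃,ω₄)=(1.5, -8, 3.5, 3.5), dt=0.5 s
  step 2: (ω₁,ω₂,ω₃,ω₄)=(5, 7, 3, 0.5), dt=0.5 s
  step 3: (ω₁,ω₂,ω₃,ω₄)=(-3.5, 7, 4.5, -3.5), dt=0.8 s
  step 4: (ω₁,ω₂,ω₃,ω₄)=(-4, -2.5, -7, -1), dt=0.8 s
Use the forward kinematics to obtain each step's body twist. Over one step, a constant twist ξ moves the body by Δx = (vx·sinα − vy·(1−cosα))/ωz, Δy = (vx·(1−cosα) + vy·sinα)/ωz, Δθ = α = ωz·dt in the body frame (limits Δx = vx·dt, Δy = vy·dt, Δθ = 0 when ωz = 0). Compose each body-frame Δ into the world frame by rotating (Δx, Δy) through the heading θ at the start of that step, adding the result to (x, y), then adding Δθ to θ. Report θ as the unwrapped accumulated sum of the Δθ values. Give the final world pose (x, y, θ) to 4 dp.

(0.0227, 0.0855, 0.0987)

step 1: ξ=(vx,vy,ωz)=(0.0063, -0.1188, -0.3125), dt=0.5 → body Δ=(-0.0015, -0.0594, -0.1562) → world pose (-0.0015, -0.0594, -0.1562)
step 2: ξ=(vx,vy,ωz)=(0.1938, 0.0563, -0.0164), dt=0.5 → body Δ=(0.0970, 0.0277, -0.0082) → world pose (0.0986, -0.0471, -0.1645)
step 3: ξ=(vx,vy,ωz)=(0.0563, 0.2313, 0.0822), dt=0.8 → body Δ=(0.0389, 0.1863, 0.0658) → world pose (0.1675, 0.1304, -0.0987)
step 4: ξ=(vx,vy,ωz)=(-0.1813, -0.0563, 0.2467), dt=0.8 → body Δ=(-0.1396, -0.0590, 0.1974) → world pose (0.0227, 0.0855, 0.0987)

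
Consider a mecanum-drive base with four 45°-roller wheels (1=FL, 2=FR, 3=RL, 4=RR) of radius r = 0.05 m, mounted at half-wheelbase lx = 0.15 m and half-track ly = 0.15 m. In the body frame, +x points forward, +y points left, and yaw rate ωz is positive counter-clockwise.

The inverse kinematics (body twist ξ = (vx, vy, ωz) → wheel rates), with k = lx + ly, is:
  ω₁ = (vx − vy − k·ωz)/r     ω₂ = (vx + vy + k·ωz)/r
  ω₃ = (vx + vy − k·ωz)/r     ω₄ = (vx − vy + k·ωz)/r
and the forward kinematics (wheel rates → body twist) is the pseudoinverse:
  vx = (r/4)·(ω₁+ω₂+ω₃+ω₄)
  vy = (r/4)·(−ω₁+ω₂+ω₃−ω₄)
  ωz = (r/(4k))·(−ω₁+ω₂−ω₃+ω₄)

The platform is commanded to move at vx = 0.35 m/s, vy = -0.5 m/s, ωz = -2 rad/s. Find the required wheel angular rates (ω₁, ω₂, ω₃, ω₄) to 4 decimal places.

(29.0000, -15.0000, 9.0000, 5.0000)

k = lx + ly = 0.15 + 0.15 = 0.3000;  k·ωz = 0.3000·-2 = -0.6000
ω₁ (FL) = (vx − vy − k·ωz)/r = 1.4500/0.05 = 29.0000
ω₂ (FR) = (vx + vy + k·ωz)/r = -0.7500/0.05 = -15.0000
ω₃ (RL) = (vx + vy − k·ωz)/r = 0.4500/0.05 = 9.0000
ω₄ (RR) = (vx − vy + k·ωz)/r = 0.2500/0.05 = 5.0000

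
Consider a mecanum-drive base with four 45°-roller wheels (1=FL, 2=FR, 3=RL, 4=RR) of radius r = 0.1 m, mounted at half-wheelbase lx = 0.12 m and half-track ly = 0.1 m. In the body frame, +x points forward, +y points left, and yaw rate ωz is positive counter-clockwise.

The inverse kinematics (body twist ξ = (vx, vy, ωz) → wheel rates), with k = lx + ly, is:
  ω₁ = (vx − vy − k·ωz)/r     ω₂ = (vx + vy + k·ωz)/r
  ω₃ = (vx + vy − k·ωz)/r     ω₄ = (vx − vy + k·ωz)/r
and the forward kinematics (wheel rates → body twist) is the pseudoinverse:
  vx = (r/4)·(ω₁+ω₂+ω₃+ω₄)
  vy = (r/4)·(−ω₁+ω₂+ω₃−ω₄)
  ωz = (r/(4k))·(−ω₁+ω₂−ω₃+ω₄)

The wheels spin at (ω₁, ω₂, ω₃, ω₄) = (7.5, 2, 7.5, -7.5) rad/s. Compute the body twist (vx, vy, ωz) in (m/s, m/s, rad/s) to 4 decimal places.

(0.2375, 0.2375, -2.3295)

k = lx + ly = 0.12 + 0.1 = 0.2200
ω₁+ω₂+ω₃+ω₄ = 9.5000  →  vx = (0.1/4)·9.5000 = 0.2375
−ω₁+ω₂+ω₃−ω₄ = 9.5000  →  vy = (0.1/4)·9.5000 = 0.2375
−ω₁+ω₂−ω₃+ω₄ = -20.5000  →  ωz = (0.1/0.8800)·-20.5000 = -2.3295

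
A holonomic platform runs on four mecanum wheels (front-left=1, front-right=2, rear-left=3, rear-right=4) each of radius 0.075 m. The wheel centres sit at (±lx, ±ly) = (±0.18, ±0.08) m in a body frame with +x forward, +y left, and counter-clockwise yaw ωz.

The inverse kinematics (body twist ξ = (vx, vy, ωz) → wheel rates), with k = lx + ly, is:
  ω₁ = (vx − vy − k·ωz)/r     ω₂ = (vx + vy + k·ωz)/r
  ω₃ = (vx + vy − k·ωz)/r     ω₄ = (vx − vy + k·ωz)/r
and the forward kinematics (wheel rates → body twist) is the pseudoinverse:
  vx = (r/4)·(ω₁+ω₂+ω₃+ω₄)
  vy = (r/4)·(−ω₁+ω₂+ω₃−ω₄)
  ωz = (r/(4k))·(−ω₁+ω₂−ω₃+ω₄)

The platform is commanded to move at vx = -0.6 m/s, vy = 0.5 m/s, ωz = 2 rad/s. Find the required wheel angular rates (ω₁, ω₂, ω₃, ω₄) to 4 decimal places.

(-21.6000, 5.6000, -8.2667, -7.7333)

k = lx + ly = 0.18 + 0.08 = 0.2600;  k·ωz = 0.2600·2 = 0.5200
ω₁ (FL) = (vx − vy − k·ωz)/r = -1.6200/0.075 = -21.6000
ω₂ (FR) = (vx + vy + k·ωz)/r = 0.4200/0.075 = 5.6000
ω₃ (RL) = (vx + vy − k·ωz)/r = -0.6200/0.075 = -8.2667
ω₄ (RR) = (vx − vy + k·ωz)/r = -0.5800/0.075 = -7.7333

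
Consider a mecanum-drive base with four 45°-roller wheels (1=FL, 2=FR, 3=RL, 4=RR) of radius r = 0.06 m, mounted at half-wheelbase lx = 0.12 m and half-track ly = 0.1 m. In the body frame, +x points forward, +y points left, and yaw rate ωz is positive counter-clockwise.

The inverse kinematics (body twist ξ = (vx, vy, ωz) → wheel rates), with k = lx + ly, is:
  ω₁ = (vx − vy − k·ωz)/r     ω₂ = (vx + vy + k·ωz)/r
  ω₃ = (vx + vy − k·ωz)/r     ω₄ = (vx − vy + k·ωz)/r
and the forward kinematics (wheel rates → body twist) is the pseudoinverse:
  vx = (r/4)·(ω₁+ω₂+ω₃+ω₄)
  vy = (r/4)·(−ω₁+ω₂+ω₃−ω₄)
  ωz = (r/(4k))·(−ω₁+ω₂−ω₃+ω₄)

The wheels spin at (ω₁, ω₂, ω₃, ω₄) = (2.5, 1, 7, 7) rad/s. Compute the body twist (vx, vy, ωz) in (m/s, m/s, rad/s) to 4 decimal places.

(0.2625, -0.0225, -0.1023)

k = lx + ly = 0.12 + 0.1 = 0.2200
ω₁+ω₂+ω₃+ω₄ = 17.5000  →  vx = (0.06/4)·17.5000 = 0.2625
−ω₁+ω₂+ω₃−ω₄ = -1.5000  →  vy = (0.06/4)·-1.5000 = -0.0225
−ω₁+ω₂−ω₃+ω₄ = -1.5000  →  ωz = (0.06/0.8800)·-1.5000 = -0.1023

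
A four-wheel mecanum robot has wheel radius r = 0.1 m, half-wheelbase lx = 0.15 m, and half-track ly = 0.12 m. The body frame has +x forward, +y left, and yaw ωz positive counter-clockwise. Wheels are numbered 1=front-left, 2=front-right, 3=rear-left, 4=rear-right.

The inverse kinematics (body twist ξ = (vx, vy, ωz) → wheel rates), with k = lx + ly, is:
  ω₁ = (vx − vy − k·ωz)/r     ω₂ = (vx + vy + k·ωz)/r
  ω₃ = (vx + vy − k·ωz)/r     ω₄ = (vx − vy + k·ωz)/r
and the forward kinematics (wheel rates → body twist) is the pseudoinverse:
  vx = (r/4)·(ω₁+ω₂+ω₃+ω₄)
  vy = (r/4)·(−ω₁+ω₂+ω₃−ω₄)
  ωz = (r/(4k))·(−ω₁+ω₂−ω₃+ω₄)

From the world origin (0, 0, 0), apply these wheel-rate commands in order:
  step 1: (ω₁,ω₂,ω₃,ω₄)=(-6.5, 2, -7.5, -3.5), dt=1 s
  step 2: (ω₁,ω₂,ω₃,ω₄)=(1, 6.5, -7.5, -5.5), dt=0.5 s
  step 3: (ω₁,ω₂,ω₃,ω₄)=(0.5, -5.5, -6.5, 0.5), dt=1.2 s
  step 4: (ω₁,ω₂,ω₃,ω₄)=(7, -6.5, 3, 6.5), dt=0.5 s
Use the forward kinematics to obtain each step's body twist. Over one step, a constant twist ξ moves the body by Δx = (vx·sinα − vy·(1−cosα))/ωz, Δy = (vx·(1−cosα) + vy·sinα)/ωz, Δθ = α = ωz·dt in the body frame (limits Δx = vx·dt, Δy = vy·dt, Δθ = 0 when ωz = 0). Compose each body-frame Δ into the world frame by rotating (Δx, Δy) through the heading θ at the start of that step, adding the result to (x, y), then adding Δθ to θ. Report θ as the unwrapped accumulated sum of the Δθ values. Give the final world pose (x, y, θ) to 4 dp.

step 1: ξ=(vx,vy,ωz)=(-0.3875, 0.1125, 1.1574), dt=1.0 → body Δ=(-0.3648, -0.1113, 1.1574) → world pose (-0.3648, -0.1113, 1.1574)
step 2: ξ=(vx,vy,ωz)=(-0.1375, 0.0875, 0.6944), dt=0.5 → body Δ=(-0.0749, 0.0311, 0.3472) → world pose (-0.4233, -0.1674, 1.5046)
step 3: ξ=(vx,vy,ωz)=(-0.2750, -0.3250, 0.0926), dt=1.2 → body Δ=(-0.3077, -0.4075, 0.1111) → world pose (-0.0370, -0.5014, 1.6157)
step 4: ξ=(vx,vy,ωz)=(0.2500, -0.4250, -0.9259), dt=0.5 → body Δ=(0.0723, -0.2334, -0.4630) → world pose (0.1929, -0.4187, 1.1528)

(0.1929, -0.4187, 1.1528)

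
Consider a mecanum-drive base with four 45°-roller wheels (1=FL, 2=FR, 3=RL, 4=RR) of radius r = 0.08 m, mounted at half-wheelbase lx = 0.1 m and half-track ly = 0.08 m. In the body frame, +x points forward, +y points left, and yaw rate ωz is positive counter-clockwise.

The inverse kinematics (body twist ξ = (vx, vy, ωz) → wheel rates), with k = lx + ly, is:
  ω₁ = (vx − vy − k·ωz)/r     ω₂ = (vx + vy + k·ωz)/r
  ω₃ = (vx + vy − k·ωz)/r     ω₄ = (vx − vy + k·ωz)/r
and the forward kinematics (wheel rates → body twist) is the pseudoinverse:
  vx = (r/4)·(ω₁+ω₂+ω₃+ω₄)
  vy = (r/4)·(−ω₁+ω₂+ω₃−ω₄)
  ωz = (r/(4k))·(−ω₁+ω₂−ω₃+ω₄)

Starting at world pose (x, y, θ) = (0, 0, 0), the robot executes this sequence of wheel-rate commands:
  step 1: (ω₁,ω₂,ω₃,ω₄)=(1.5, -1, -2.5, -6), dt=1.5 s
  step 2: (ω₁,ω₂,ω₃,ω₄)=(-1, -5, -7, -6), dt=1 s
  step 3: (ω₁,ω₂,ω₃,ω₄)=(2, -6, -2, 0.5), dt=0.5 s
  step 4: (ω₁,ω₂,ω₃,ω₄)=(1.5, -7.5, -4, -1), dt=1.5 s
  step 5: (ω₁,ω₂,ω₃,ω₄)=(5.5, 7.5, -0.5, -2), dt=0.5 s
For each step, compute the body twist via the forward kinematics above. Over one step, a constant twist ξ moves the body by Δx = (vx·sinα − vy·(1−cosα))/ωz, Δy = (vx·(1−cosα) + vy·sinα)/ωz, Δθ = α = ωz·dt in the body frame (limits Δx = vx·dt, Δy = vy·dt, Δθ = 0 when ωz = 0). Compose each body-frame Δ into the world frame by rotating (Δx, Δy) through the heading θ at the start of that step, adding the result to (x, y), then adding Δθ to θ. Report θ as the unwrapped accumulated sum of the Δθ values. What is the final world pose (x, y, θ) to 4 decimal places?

(-0.7320, 0.8601, -2.6111)

step 1: ξ=(vx,vy,ωz)=(-0.1600, 0.0200, -0.6667), dt=1.5 → body Δ=(-0.1882, 0.1356, -1.0000) → world pose (-0.1882, 0.1356, -1.0000)
step 2: ξ=(vx,vy,ωz)=(-0.3800, -0.1000, -0.3333), dt=1.0 → body Δ=(-0.3895, -0.0354, -0.3333) → world pose (-0.4284, 0.4442, -1.3333)
step 3: ξ=(vx,vy,ωz)=(-0.1100, -0.2100, -0.6111), dt=0.5 → body Δ=(-0.0701, -0.0950, -0.3056) → world pose (-0.5373, 0.4899, -1.6389)
step 4: ξ=(vx,vy,ωz)=(-0.2200, -0.2400, -0.6667), dt=1.5 → body Δ=(-0.4432, -0.1512, -1.0000) → world pose (-0.6580, 0.9424, -2.6389)
step 5: ξ=(vx,vy,ωz)=(0.2100, 0.0700, 0.0556), dt=0.5 → body Δ=(0.1045, 0.0365, 0.0278) → world pose (-0.7320, 0.8601, -2.6111)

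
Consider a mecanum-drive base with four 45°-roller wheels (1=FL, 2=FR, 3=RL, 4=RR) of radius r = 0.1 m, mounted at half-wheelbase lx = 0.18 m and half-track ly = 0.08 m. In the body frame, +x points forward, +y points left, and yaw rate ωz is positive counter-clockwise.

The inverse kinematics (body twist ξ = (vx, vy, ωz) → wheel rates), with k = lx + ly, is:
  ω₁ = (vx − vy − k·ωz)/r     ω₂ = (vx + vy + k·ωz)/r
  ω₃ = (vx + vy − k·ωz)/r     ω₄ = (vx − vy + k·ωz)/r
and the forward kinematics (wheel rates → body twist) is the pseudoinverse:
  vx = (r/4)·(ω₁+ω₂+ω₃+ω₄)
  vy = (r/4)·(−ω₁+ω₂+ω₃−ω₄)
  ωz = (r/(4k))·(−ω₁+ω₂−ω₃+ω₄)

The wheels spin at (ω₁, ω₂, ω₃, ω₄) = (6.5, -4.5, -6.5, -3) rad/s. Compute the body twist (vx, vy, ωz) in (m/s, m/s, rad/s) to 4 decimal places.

(-0.1875, -0.3625, -0.7212)

k = lx + ly = 0.18 + 0.08 = 0.2600
ω₁+ω₂+ω₃+ω₄ = -7.5000  →  vx = (0.1/4)·-7.5000 = -0.1875
−ω₁+ω₂+ω₃−ω₄ = -14.5000  →  vy = (0.1/4)·-14.5000 = -0.3625
−ω₁+ω₂−ω₃+ω₄ = -7.5000  →  ωz = (0.1/1.0400)·-7.5000 = -0.7212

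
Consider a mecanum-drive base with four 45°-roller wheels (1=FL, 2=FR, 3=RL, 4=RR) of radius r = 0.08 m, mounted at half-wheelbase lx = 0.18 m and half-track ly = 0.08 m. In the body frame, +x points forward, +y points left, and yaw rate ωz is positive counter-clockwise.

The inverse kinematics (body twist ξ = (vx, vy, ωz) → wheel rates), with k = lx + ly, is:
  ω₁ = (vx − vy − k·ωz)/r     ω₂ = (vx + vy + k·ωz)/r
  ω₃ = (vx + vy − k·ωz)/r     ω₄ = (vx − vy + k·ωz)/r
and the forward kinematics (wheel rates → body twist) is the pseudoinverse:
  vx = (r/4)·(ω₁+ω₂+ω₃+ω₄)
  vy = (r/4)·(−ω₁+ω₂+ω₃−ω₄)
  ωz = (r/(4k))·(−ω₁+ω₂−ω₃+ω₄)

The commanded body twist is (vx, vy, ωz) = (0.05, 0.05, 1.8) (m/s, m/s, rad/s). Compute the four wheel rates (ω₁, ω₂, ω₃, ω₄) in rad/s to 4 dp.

(-5.8500, 7.1000, -4.6000, 5.8500)

k = lx + ly = 0.18 + 0.08 = 0.2600;  k·ωz = 0.2600·1.8 = 0.4680
ω₁ (FL) = (vx − vy − k·ωz)/r = -0.4680/0.08 = -5.8500
ω₂ (FR) = (vx + vy + k·ωz)/r = 0.5680/0.08 = 7.1000
ω₃ (RL) = (vx + vy − k·ωz)/r = -0.3680/0.08 = -4.6000
ω₄ (RR) = (vx − vy + k·ωz)/r = 0.4680/0.08 = 5.8500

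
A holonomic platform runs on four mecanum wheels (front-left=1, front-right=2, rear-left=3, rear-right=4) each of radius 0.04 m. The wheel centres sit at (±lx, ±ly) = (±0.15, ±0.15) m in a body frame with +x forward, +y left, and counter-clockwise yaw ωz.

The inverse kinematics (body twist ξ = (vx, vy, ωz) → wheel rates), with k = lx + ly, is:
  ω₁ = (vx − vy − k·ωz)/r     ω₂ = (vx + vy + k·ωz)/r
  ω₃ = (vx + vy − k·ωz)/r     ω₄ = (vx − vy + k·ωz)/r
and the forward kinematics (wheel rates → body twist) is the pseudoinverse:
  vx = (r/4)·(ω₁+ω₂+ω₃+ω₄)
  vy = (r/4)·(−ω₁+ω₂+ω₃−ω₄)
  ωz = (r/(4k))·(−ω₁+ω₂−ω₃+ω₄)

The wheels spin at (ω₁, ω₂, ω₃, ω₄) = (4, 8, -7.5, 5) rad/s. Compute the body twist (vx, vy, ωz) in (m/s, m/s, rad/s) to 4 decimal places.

k = lx + ly = 0.15 + 0.15 = 0.3000
ω₁+ω₂+ω₃+ω₄ = 9.5000  →  vx = (0.04/4)·9.5000 = 0.0950
−ω₁+ω₂+ω₃−ω₄ = -8.5000  →  vy = (0.04/4)·-8.5000 = -0.0850
−ω₁+ω₂−ω₃+ω₄ = 16.5000  →  ωz = (0.04/1.2000)·16.5000 = 0.5500

(0.0950, -0.0850, 0.5500)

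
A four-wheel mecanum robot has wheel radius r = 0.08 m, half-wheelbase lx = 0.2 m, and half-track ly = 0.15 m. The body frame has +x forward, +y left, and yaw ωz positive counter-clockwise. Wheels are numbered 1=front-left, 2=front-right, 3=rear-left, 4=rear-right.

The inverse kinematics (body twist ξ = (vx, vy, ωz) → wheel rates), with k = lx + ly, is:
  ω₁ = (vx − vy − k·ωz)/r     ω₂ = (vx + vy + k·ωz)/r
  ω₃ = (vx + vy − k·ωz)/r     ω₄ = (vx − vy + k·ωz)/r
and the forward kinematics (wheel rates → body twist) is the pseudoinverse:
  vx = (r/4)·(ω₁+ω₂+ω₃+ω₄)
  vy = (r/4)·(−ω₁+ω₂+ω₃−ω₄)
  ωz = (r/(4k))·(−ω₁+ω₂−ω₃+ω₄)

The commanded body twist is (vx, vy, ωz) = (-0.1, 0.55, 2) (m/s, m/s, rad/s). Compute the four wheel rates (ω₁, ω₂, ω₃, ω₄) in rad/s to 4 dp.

k = lx + ly = 0.2 + 0.15 = 0.3500;  k·ωz = 0.3500·2 = 0.7000
ω₁ (FL) = (vx − vy − k·ωz)/r = -1.3500/0.08 = -16.8750
ω₂ (FR) = (vx + vy + k·ωz)/r = 1.1500/0.08 = 14.3750
ω₃ (RL) = (vx + vy − k·ωz)/r = -0.2500/0.08 = -3.1250
ω₄ (RR) = (vx − vy + k·ωz)/r = 0.0500/0.08 = 0.6250

(-16.8750, 14.3750, -3.1250, 0.6250)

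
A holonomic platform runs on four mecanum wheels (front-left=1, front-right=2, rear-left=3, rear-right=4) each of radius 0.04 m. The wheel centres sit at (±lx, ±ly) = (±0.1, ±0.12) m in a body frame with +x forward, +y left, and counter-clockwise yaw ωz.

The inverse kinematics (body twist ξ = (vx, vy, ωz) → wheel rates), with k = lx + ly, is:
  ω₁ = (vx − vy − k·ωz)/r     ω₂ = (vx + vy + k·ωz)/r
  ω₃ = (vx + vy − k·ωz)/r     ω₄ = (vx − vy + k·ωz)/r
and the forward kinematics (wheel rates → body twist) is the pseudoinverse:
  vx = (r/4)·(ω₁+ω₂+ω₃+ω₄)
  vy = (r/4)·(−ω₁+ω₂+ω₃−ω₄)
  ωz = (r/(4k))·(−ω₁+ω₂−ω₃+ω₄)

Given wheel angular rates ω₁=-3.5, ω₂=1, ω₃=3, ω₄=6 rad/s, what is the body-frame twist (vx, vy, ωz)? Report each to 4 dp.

(0.0650, 0.0150, 0.3409)

k = lx + ly = 0.1 + 0.12 = 0.2200
ω₁+ω₂+ω₃+ω₄ = 6.5000  →  vx = (0.04/4)·6.5000 = 0.0650
−ω₁+ω₂+ω₃−ω₄ = 1.5000  →  vy = (0.04/4)·1.5000 = 0.0150
−ω₁+ω₂−ω₃+ω₄ = 7.5000  →  ωz = (0.04/0.8800)·7.5000 = 0.3409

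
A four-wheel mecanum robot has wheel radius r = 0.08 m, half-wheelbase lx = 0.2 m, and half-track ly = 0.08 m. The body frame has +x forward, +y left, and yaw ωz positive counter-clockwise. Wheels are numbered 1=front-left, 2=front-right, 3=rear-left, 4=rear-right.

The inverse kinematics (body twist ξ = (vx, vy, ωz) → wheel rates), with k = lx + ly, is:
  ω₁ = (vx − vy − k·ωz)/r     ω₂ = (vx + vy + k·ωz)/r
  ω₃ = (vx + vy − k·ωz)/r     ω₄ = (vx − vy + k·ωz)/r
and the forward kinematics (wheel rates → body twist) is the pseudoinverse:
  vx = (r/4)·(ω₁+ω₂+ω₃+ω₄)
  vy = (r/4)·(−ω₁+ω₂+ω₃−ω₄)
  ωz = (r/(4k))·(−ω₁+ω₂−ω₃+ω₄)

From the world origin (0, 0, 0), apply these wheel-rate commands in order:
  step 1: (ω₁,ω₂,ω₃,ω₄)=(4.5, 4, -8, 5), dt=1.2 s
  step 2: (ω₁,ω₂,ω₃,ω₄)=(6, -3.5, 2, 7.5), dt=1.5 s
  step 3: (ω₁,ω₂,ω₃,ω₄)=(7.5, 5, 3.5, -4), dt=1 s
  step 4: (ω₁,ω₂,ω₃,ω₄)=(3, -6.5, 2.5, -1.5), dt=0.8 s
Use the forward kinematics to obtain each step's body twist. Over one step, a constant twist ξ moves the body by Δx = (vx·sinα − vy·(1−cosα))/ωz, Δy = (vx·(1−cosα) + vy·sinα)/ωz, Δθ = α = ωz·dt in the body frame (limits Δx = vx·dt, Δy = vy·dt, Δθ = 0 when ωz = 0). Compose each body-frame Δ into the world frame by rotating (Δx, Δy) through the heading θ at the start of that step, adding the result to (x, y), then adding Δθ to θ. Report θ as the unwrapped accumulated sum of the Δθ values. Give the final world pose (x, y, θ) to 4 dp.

(0.9621, -0.1232, -0.8429)

step 1: ξ=(vx,vy,ωz)=(0.1100, -0.2700, 0.8929), dt=1.2 → body Δ=(0.2657, -0.2013, 1.0714) → world pose (0.2657, -0.2013, 1.0714)
step 2: ξ=(vx,vy,ωz)=(0.2400, -0.3000, -0.2857), dt=1.5 → body Δ=(0.2541, -0.5123, -0.4286) → world pose (0.8372, -0.2235, 0.6429)
step 3: ξ=(vx,vy,ωz)=(0.2400, 0.1000, -0.7143), dt=1.0 → body Δ=(0.2543, 0.0096, -0.7143) → world pose (1.0350, -0.0634, -0.0714)
step 4: ξ=(vx,vy,ωz)=(-0.0500, -0.1100, -0.9643), dt=0.8 → body Δ=(-0.0684, -0.0648, -0.7714) → world pose (0.9621, -0.1232, -0.8429)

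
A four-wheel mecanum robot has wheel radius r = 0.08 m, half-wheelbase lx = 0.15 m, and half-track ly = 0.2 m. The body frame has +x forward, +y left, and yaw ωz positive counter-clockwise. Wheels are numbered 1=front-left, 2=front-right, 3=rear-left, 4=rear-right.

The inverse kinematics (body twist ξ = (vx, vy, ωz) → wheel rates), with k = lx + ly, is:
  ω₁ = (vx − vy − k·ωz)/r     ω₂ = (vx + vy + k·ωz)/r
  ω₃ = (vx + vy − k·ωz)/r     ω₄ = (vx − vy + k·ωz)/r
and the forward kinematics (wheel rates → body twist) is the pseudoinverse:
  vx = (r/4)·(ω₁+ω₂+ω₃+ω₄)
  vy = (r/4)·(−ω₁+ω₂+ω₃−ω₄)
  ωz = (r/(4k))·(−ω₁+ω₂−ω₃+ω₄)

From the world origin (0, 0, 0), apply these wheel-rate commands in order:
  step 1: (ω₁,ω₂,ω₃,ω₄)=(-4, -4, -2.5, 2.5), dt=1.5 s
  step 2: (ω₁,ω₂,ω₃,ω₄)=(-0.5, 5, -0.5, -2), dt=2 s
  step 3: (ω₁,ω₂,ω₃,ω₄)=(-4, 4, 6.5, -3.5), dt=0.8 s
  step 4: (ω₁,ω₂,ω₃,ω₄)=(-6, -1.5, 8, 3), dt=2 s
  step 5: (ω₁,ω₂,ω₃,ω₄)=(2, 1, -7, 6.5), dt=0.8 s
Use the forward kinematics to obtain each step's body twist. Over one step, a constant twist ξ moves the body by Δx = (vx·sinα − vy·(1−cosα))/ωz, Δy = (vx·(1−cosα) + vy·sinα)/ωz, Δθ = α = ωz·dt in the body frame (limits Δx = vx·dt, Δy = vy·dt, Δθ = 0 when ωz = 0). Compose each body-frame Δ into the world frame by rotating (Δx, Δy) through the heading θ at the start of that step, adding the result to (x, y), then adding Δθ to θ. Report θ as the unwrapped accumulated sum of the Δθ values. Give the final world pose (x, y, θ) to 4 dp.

step 1: ξ=(vx,vy,ωz)=(-0.1600, -0.1000, 0.2857), dt=1.5 → body Δ=(-0.2011, -0.1961, 0.4286) → world pose (-0.2011, -0.1961, 0.4286)
step 2: ξ=(vx,vy,ωz)=(0.0400, 0.1400, 0.2286), dt=2.0 → body Δ=(0.0143, 0.2883, 0.4571) → world pose (-0.3078, 0.0721, 0.8857)
step 3: ξ=(vx,vy,ωz)=(0.0600, 0.3600, -0.1143), dt=0.8 → body Δ=(0.0611, 0.2854, -0.0914) → world pose (-0.4902, 0.3000, 0.7943)
step 4: ξ=(vx,vy,ωz)=(0.0700, 0.1900, -0.0286), dt=2.0 → body Δ=(0.1508, 0.3758, -0.0571) → world pose (-0.6526, 0.6709, 0.7371)
step 5: ξ=(vx,vy,ωz)=(0.0500, -0.2900, 0.7143), dt=0.8 → body Δ=(0.1024, -0.2085, 0.5714) → world pose (-0.4367, 0.5854, 1.3086)

(-0.4367, 0.5854, 1.3086)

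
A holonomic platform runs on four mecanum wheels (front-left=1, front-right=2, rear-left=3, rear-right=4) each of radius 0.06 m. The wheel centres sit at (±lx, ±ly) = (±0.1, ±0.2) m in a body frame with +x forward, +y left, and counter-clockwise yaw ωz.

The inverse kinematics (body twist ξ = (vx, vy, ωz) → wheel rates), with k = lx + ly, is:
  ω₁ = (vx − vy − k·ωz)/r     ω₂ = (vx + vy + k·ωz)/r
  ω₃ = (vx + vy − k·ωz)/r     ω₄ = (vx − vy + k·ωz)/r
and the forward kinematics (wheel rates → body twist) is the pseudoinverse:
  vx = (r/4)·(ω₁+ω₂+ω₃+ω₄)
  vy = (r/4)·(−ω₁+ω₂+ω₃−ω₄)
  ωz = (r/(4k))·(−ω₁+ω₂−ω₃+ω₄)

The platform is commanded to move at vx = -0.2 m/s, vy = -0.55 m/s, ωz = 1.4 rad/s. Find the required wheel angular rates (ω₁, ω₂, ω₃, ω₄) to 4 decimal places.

(-1.1667, -5.5000, -19.5000, 12.8333)

k = lx + ly = 0.1 + 0.2 = 0.3000;  k·ωz = 0.3000·1.4 = 0.4200
ω₁ (FL) = (vx − vy − k·ωz)/r = -0.0700/0.06 = -1.1667
ω₂ (FR) = (vx + vy + k·ωz)/r = -0.3300/0.06 = -5.5000
ω₃ (RL) = (vx + vy − k·ωz)/r = -1.1700/0.06 = -19.5000
ω₄ (RR) = (vx − vy + k·ωz)/r = 0.7700/0.06 = 12.8333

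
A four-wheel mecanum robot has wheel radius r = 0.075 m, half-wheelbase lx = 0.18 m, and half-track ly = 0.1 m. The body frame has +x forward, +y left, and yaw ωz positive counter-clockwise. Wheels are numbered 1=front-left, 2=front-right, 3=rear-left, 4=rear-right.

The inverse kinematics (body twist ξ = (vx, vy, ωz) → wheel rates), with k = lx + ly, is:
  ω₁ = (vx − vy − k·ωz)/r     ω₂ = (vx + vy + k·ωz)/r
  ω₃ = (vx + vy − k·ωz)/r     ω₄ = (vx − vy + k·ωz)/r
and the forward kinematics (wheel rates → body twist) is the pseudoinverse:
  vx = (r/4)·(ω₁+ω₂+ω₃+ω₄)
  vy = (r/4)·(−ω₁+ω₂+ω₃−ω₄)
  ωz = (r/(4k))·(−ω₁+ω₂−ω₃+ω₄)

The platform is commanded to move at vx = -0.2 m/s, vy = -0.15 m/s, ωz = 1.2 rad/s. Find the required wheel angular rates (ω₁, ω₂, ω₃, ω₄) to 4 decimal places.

k = lx + ly = 0.18 + 0.1 = 0.2800;  k·ωz = 0.2800·1.2 = 0.3360
ω₁ (FL) = (vx − vy − k·ωz)/r = -0.3860/0.075 = -5.1467
ω₂ (FR) = (vx + vy + k·ωz)/r = -0.0140/0.075 = -0.1867
ω₃ (RL) = (vx + vy − k·ωz)/r = -0.6860/0.075 = -9.1467
ω₄ (RR) = (vx − vy + k·ωz)/r = 0.2860/0.075 = 3.8133

(-5.1467, -0.1867, -9.1467, 3.8133)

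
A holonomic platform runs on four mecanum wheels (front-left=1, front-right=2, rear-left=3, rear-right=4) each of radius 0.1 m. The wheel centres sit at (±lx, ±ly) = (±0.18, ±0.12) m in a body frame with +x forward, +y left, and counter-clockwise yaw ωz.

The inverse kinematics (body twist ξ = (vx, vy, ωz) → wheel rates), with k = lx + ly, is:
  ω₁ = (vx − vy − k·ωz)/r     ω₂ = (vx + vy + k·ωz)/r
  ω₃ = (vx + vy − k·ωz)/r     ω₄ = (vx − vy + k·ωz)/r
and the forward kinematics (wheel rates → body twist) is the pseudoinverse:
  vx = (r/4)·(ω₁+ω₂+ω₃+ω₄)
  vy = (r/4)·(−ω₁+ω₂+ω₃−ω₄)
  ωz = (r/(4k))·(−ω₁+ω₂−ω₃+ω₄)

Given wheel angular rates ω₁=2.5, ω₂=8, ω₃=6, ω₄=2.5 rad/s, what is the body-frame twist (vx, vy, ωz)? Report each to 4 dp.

k = lx + ly = 0.18 + 0.12 = 0.3000
ω₁+ω₂+ω₃+ω₄ = 19.0000  →  vx = (0.1/4)·19.0000 = 0.4750
−ω₁+ω₂+ω₃−ω₄ = 9.0000  →  vy = (0.1/4)·9.0000 = 0.2250
−ω₁+ω₂−ω₃+ω₄ = 2.0000  →  ωz = (0.1/1.2000)·2.0000 = 0.1667

(0.4750, 0.2250, 0.1667)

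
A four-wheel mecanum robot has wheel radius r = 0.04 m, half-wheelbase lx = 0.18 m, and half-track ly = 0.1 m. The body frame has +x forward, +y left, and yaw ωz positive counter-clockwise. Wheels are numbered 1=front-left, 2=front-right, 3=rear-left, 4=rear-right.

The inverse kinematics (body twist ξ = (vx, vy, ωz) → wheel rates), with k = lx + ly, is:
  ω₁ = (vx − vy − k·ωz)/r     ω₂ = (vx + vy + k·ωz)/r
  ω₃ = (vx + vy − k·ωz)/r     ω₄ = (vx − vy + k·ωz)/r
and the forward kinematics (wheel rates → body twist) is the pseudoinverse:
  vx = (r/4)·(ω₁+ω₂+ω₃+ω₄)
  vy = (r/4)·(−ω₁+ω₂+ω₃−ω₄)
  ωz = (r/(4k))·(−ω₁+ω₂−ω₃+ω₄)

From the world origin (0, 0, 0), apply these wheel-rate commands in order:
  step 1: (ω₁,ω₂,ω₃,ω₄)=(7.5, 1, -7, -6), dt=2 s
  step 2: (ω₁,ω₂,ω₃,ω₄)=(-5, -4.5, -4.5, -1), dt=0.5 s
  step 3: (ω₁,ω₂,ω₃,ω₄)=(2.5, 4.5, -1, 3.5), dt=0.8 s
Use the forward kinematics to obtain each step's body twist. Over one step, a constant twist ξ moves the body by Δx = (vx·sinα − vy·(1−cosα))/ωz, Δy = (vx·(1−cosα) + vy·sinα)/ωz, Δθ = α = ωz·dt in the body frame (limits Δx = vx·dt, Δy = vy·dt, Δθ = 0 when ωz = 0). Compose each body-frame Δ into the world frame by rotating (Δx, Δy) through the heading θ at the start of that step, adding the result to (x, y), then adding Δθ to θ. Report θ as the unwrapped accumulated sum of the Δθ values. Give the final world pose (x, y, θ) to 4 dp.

step 1: ξ=(vx,vy,ωz)=(-0.0450, -0.0750, -0.1964), dt=2.0 → body Δ=(-0.1168, -0.1287, -0.3929) → world pose (-0.1168, -0.1287, -0.3929)
step 2: ξ=(vx,vy,ωz)=(-0.1500, -0.0300, 0.1429), dt=0.5 → body Δ=(-0.0744, -0.0177, 0.0714) → world pose (-0.1923, -0.1166, -0.3214)
step 3: ξ=(vx,vy,ωz)=(0.0950, -0.0250, 0.2321), dt=0.8 → body Δ=(0.0774, -0.0128, 0.1857) → world pose (-0.1229, -0.1532, -0.1357)

(-0.1229, -0.1532, -0.1357)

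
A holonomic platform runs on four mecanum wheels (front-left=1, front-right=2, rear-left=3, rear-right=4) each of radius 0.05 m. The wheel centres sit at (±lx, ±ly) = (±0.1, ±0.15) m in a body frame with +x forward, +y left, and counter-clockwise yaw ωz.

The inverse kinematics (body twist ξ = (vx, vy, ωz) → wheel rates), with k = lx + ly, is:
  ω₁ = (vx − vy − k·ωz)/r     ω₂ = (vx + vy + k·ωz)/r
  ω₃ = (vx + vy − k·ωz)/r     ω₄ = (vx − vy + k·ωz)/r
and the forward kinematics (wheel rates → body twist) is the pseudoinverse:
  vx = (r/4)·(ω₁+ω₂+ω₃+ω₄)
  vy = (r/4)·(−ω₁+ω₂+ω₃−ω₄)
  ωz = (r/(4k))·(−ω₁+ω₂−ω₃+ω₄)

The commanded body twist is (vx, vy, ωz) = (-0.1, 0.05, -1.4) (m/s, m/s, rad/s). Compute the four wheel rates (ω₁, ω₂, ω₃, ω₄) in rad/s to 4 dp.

k = lx + ly = 0.1 + 0.15 = 0.2500;  k·ωz = 0.2500·-1.4 = -0.3500
ω₁ (FL) = (vx − vy − k·ωz)/r = 0.2000/0.05 = 4.0000
ω₂ (FR) = (vx + vy + k·ωz)/r = -0.4000/0.05 = -8.0000
ω₃ (RL) = (vx + vy − k·ωz)/r = 0.3000/0.05 = 6.0000
ω₄ (RR) = (vx − vy + k·ωz)/r = -0.5000/0.05 = -10.0000

(4.0000, -8.0000, 6.0000, -10.0000)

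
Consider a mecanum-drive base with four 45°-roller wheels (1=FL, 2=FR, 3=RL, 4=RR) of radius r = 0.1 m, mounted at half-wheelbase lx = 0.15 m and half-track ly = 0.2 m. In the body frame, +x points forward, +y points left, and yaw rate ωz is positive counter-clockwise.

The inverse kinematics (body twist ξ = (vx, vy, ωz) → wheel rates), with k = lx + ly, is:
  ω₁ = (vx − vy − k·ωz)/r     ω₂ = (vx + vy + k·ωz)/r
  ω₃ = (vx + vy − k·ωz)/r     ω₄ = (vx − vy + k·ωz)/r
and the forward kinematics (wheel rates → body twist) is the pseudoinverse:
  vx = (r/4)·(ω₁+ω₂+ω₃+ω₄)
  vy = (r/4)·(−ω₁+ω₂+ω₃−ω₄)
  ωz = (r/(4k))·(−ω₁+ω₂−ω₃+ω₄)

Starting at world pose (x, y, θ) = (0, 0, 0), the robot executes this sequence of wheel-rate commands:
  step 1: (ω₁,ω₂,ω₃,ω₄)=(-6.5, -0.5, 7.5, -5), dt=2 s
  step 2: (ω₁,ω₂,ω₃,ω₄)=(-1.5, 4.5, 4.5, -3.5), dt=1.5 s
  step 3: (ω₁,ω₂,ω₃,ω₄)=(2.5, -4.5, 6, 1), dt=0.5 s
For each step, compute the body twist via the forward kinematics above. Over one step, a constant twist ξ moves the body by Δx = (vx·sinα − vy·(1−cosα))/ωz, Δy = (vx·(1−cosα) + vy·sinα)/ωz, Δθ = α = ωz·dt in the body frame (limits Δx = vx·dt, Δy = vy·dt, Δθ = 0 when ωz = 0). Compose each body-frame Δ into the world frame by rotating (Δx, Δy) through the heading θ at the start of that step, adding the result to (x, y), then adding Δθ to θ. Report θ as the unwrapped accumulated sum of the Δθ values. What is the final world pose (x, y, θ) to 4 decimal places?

(0.7214, 0.9674, -1.5714)

step 1: ξ=(vx,vy,ωz)=(-0.1125, 0.4625, -0.4643), dt=2.0 → body Δ=(0.2054, 0.8949, -0.9286) → world pose (0.2054, 0.8949, -0.9286)
step 2: ξ=(vx,vy,ωz)=(0.1000, 0.3500, -0.1429), dt=1.5 → body Δ=(0.2049, 0.5050, -0.2143) → world pose (0.7325, 1.0333, -1.1429)
step 3: ξ=(vx,vy,ωz)=(0.1250, -0.0500, -0.8571), dt=0.5 → body Δ=(0.0553, -0.0374, -0.4286) → world pose (0.7214, 0.9674, -1.5714)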